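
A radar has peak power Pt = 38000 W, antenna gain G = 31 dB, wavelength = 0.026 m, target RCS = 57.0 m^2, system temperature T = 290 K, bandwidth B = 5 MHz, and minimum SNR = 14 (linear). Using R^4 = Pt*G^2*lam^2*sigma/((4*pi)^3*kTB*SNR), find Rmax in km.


G_lin = 10^(31/10) = 1258.925412
R^4 = 38000 * 1258.925412^2 * 0.026^2 * 57.0 / ((4*pi)^3 * 1.38e-23 * 290 * 5000000.0 * 14)
R^4 = 4.17446e18 m^4
R_max = (4.17446e18)^(1/4) = 45201.2 m = 45.2 km

45.2 km


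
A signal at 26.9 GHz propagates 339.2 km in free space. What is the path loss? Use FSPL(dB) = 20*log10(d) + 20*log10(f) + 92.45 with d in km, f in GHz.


20*log10(339.2) = 50.61
20*log10(26.9) = 28.6
FSPL = 171.7 dB

171.7 dB


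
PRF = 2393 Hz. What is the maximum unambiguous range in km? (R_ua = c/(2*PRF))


R_ua = 3e8 / (2 * 2393) = 62682.8 m = 62.7 km

62.7 km


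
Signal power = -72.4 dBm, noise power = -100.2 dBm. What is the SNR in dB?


SNR = -72.4 - (-100.2) = 27.8 dB

27.8 dB


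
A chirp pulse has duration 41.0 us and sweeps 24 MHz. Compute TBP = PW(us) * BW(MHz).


TBP = 41.0 * 24 = 984.0

984.0


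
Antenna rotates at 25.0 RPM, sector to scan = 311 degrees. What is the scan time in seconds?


t = 311 / (25.0 * 360) * 60 = 2.07 s

2.07 s


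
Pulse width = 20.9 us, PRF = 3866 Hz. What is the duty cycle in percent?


DC = 20.9e-6 * 3866 * 100 = 8.08%

8.08%


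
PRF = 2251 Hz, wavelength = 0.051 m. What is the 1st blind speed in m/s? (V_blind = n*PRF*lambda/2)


V_blind = 1 * 2251 * 0.051 / 2 = 57.4 m/s

57.4 m/s


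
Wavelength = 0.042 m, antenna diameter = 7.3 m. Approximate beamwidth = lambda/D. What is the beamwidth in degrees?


BW_rad = 0.042 / 7.3 = 0.005753
BW_deg = 0.33 degrees

0.33 degrees


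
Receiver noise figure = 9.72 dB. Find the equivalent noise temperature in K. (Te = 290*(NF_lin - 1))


NF_lin = 10^(9.72/10) = 9.37562
Te = 290 * (9.37562 - 1) = 2428.9 K

2428.9 K


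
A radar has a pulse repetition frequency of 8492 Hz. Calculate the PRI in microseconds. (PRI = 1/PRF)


PRI = 1/8492 = 0.0001177579 s = 117.8 us

117.8 us


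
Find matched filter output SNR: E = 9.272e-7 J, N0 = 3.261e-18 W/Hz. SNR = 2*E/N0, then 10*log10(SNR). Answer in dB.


SNR_lin = 2 * 9.272e-7 / 3.261e-18 = 5.687e11
SNR_dB = 10*log10(5.687e11) = 117.5 dB

117.5 dB


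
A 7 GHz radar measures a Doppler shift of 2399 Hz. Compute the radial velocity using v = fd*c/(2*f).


v = 2399 * 3e8 / (2 * 7000000000.0) = 51.4 m/s

51.4 m/s


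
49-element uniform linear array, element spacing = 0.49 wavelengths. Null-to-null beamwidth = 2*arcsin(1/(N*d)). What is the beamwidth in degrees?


1/(N*d) = 1/(49*0.49) = 0.041649
BW = 2*arcsin(0.041649) = 4.8 degrees

4.8 degrees


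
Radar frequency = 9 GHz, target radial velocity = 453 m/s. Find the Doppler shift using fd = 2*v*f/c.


fd = 2 * 453 * 9000000000.0 / 3e8 = 27180.0 Hz

27180.0 Hz


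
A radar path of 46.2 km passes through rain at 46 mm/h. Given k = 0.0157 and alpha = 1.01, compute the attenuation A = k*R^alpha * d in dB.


gamma = 0.0157 * 46^1.01 = 0.750387 dB/km
A = 0.750387 * 46.2 = 34.67 dB

34.67 dB


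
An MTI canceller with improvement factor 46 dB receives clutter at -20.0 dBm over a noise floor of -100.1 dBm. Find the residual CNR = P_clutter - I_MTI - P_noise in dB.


CNR = -20.0 - 46 - (-100.1) = 34.1 dB

34.1 dB


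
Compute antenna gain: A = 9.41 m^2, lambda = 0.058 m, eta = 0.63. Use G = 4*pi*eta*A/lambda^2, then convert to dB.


G_linear = 4*pi*0.63*9.41/0.058^2 = 22145.43
G_dB = 10*log10(22145.43) = 43.5 dB

43.5 dB


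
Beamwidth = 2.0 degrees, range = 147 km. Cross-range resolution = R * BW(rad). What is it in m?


BW_rad = 0.034906585
CR = 147000 * 0.034906585 = 5131.3 m

5131.3 m


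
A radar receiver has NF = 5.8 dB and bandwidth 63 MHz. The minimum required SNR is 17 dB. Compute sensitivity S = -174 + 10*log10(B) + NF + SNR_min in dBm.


10*log10(63000000.0) = 77.99
S = -174 + 77.99 + 5.8 + 17 = -73.2 dBm

-73.2 dBm


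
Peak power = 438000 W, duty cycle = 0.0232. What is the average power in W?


P_avg = 438000 * 0.0232 = 10161.6 W

10161.6 W


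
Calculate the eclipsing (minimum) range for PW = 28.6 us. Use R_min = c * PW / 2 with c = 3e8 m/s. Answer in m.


R_min = 3e8 * 28.6e-6 / 2 = 4290.0 m

4290.0 m


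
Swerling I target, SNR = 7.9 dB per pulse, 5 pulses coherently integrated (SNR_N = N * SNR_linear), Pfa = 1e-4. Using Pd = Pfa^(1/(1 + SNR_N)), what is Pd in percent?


SNR_lin = 10^(7.9/10) = 6.16595
SNR_N = 5 * 6.16595 = 30.82975
1/(1 + SNR_N) = 1/31.82975 = 0.0314171
Pd = (1e-4)^0.0314171 = 0.74874
Pd = 74.9%

74.9%


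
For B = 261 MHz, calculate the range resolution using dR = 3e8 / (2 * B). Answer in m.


dR = 3e8 / (2 * 261000000.0) = 0.57 m

0.57 m


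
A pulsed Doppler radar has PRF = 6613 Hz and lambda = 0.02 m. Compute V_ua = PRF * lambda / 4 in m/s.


V_ua = 6613 * 0.02 / 4 = 33.1 m/s

33.1 m/s


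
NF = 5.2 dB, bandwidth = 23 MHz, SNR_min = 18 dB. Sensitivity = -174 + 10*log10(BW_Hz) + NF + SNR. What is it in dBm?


10*log10(23000000.0) = 73.62
S = -174 + 73.62 + 5.2 + 18 = -77.2 dBm

-77.2 dBm


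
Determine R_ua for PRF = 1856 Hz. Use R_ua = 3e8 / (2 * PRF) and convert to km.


R_ua = 3e8 / (2 * 1856) = 80819.0 m = 80.8 km

80.8 km


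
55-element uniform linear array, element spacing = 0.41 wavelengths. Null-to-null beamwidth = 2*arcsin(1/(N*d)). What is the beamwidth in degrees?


1/(N*d) = 1/(55*0.41) = 0.044346
BW = 2*arcsin(0.044346) = 5.1 degrees

5.1 degrees


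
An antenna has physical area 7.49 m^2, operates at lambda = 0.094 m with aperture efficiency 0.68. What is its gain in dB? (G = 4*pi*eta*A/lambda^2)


G_linear = 4*pi*0.68*7.49/0.094^2 = 7243.44
G_dB = 10*log10(7243.44) = 38.6 dB

38.6 dB


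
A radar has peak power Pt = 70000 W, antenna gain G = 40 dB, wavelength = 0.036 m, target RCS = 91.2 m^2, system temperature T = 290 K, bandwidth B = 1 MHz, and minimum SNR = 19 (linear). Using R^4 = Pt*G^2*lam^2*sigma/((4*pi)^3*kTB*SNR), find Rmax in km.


G_lin = 10^(40/10) = 10000.0
R^4 = 70000 * 10000.0^2 * 0.036^2 * 91.2 / ((4*pi)^3 * 1.38e-23 * 290 * 1000000.0 * 19)
R^4 = 5.48324e21 m^4
R_max = (5.48324e21)^(1/4) = 272119.3 m = 272.1 km

272.1 km


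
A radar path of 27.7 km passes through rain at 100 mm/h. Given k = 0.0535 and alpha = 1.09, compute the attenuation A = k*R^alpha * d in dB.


gamma = 0.0535 * 100^1.09 = 8.097553 dB/km
A = 8.097553 * 27.7 = 224.3 dB

224.3 dB


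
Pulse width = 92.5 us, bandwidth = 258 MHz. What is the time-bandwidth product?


TBP = 92.5 * 258 = 23865.0

23865.0


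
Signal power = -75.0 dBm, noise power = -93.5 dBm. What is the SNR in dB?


SNR = -75.0 - (-93.5) = 18.5 dB

18.5 dB


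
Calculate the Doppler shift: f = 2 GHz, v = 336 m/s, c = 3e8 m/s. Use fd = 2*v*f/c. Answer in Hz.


fd = 2 * 336 * 2000000000.0 / 3e8 = 4480.0 Hz

4480.0 Hz


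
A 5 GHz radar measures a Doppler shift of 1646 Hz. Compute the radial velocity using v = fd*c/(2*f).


v = 1646 * 3e8 / (2 * 5000000000.0) = 49.4 m/s

49.4 m/s


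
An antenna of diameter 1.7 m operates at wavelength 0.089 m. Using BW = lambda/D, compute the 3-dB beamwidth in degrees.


BW_rad = 0.089 / 1.7 = 0.052353
BW_deg = 3.0 degrees

3.0 degrees


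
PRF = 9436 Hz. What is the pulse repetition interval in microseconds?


PRI = 1/9436 = 0.0001059771 s = 106.0 us

106.0 us


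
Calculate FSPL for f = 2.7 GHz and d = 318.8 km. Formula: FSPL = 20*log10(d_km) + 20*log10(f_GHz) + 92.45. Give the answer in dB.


20*log10(318.8) = 50.07
20*log10(2.7) = 8.63
FSPL = 151.1 dB

151.1 dB


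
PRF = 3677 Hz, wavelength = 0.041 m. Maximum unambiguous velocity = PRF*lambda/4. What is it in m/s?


V_ua = 3677 * 0.041 / 4 = 37.7 m/s

37.7 m/s


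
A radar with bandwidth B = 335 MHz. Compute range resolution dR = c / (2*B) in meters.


dR = 3e8 / (2 * 335000000.0) = 0.45 m

0.45 m


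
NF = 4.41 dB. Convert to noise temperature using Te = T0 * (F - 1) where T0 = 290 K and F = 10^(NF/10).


NF_lin = 10^(4.41/10) = 2.760578
Te = 290 * (2.760578 - 1) = 510.6 K

510.6 K


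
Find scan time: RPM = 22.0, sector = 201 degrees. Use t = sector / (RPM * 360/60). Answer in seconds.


t = 201 / (22.0 * 360) * 60 = 1.52 s

1.52 s


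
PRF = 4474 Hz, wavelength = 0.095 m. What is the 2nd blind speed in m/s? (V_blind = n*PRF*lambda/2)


V_blind = 2 * 4474 * 0.095 / 2 = 425.0 m/s

425.0 m/s


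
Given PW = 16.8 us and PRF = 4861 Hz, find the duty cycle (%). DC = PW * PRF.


DC = 16.8e-6 * 4861 * 100 = 8.17%

8.17%


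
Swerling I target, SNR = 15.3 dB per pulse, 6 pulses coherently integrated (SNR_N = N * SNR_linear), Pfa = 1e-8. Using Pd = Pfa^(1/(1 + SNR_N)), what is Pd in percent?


SNR_lin = 10^(15.3/10) = 33.88442
SNR_N = 6 * 33.88442 = 203.30652
1/(1 + SNR_N) = 1/204.30652 = 0.0048946
Pd = (1e-8)^0.0048946 = 0.91378
Pd = 91.4%

91.4%


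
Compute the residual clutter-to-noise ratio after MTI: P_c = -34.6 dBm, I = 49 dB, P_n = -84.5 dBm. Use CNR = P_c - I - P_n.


CNR = -34.6 - 49 - (-84.5) = 0.9 dB

0.9 dB


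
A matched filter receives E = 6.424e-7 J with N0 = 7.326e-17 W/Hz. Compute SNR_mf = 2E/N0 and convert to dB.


SNR_lin = 2 * 6.424e-7 / 7.326e-17 = 1.754e10
SNR_dB = 10*log10(1.754e10) = 102.4 dB

102.4 dB


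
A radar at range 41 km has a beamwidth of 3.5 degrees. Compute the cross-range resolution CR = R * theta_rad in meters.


BW_rad = 0.061086524
CR = 41000 * 0.061086524 = 2504.5 m

2504.5 m


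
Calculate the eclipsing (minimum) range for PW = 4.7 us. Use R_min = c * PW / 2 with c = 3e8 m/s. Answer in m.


R_min = 3e8 * 4.7e-6 / 2 = 705.0 m

705.0 m


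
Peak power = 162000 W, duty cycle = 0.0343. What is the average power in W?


P_avg = 162000 * 0.0343 = 5556.6 W

5556.6 W


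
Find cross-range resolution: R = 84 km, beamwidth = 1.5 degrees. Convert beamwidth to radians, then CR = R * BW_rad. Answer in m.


BW_rad = 0.026179939
CR = 84000 * 0.026179939 = 2199.1 m

2199.1 m


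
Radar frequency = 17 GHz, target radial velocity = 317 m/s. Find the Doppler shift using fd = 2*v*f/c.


fd = 2 * 317 * 17000000000.0 / 3e8 = 35926.7 Hz

35926.7 Hz


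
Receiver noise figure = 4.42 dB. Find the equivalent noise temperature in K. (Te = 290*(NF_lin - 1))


NF_lin = 10^(4.42/10) = 2.766942
Te = 290 * (2.766942 - 1) = 512.4 K

512.4 K


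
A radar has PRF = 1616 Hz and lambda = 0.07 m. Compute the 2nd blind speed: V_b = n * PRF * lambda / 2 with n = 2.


V_blind = 2 * 1616 * 0.07 / 2 = 113.1 m/s

113.1 m/s


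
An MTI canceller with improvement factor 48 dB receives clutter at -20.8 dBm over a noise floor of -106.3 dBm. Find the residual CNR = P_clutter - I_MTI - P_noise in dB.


CNR = -20.8 - 48 - (-106.3) = 37.5 dB

37.5 dB


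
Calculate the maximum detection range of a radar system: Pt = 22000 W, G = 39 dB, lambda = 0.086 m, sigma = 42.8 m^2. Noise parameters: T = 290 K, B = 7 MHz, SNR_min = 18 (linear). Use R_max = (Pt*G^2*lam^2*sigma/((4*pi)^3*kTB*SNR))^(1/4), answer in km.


G_lin = 10^(39/10) = 7943.282347
R^4 = 22000 * 7943.282347^2 * 0.086^2 * 42.8 / ((4*pi)^3 * 1.38e-23 * 290 * 7000000.0 * 18)
R^4 = 4.39123e20 m^4
R_max = (4.39123e20)^(1/4) = 144759.3 m = 144.8 km

144.8 km


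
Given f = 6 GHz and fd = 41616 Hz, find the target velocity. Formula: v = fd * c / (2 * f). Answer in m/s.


v = 41616 * 3e8 / (2 * 6000000000.0) = 1040.4 m/s

1040.4 m/s


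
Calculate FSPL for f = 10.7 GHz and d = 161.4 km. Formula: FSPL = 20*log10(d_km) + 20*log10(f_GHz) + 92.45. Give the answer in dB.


20*log10(161.4) = 44.16
20*log10(10.7) = 20.59
FSPL = 157.2 dB

157.2 dB


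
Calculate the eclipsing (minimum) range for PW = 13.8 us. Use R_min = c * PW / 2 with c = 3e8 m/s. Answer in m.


R_min = 3e8 * 13.8e-6 / 2 = 2070.0 m

2070.0 m


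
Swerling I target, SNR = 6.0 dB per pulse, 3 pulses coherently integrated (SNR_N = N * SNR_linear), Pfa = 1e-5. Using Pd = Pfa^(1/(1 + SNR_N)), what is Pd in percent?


SNR_lin = 10^(6.0/10) = 3.98107
SNR_N = 3 * 3.98107 = 11.94321
1/(1 + SNR_N) = 1/12.94321 = 0.0772606
Pd = (1e-5)^0.0772606 = 0.41086
Pd = 41.1%

41.1%


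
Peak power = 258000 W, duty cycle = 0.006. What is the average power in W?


P_avg = 258000 * 0.006 = 1548.0 W

1548.0 W


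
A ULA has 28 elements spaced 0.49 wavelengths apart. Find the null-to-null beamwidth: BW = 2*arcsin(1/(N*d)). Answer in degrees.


1/(N*d) = 1/(28*0.49) = 0.072886
BW = 2*arcsin(0.072886) = 8.4 degrees

8.4 degrees


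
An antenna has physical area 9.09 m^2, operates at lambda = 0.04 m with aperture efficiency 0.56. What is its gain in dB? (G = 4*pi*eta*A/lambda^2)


G_linear = 4*pi*0.56*9.09/0.04^2 = 39979.91
G_dB = 10*log10(39979.91) = 46.0 dB

46.0 dB


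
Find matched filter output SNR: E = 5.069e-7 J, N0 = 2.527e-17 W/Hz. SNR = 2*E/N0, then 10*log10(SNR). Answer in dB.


SNR_lin = 2 * 5.069e-7 / 2.527e-17 = 4.012e10
SNR_dB = 10*log10(4.012e10) = 106.0 dB

106.0 dB


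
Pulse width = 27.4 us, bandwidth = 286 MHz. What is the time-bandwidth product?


TBP = 27.4 * 286 = 7836.4

7836.4


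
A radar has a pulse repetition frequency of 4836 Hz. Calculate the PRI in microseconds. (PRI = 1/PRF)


PRI = 1/4836 = 0.0002067825 s = 206.8 us

206.8 us


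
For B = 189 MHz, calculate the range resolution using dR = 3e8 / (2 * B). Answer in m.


dR = 3e8 / (2 * 189000000.0) = 0.79 m

0.79 m


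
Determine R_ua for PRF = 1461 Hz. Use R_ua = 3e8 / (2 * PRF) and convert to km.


R_ua = 3e8 / (2 * 1461) = 102669.4 m = 102.7 km

102.7 km


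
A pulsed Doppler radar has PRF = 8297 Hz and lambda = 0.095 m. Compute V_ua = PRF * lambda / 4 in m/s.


V_ua = 8297 * 0.095 / 4 = 197.1 m/s

197.1 m/s


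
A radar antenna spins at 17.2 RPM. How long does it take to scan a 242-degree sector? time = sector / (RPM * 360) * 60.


t = 242 / (17.2 * 360) * 60 = 2.34 s

2.34 s


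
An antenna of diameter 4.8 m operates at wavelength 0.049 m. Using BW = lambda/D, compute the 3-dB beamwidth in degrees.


BW_rad = 0.049 / 4.8 = 0.010208
BW_deg = 0.58 degrees

0.58 degrees


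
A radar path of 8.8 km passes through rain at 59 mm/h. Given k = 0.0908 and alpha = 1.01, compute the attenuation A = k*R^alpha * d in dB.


gamma = 0.0908 * 59^1.01 = 5.580157 dB/km
A = 5.580157 * 8.8 = 49.11 dB

49.11 dB


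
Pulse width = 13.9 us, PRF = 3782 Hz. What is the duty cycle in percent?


DC = 13.9e-6 * 3782 * 100 = 5.26%

5.26%


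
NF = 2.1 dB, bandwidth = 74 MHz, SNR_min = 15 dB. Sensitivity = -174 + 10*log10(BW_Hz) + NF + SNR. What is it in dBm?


10*log10(74000000.0) = 78.69
S = -174 + 78.69 + 2.1 + 15 = -78.2 dBm

-78.2 dBm


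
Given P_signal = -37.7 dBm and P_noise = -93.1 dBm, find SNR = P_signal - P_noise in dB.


SNR = -37.7 - (-93.1) = 55.4 dB

55.4 dB


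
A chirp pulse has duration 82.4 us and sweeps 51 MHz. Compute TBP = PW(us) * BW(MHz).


TBP = 82.4 * 51 = 4202.4

4202.4


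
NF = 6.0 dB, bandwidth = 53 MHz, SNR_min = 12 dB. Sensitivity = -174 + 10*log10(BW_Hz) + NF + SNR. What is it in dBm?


10*log10(53000000.0) = 77.24
S = -174 + 77.24 + 6.0 + 12 = -78.8 dBm

-78.8 dBm


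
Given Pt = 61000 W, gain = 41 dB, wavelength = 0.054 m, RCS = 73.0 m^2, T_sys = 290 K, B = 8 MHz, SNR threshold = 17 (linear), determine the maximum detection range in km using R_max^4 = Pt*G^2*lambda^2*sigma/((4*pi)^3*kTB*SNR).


G_lin = 10^(41/10) = 12589.254118
R^4 = 61000 * 12589.254118^2 * 0.054^2 * 73.0 / ((4*pi)^3 * 1.38e-23 * 290 * 8000000.0 * 17)
R^4 = 1.90544e21 m^4
R_max = (1.90544e21)^(1/4) = 208929.0 m = 208.9 km

208.9 km


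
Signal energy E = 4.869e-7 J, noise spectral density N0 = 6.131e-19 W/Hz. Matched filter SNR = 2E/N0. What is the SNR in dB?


SNR_lin = 2 * 4.869e-7 / 6.131e-19 = 1.588e12
SNR_dB = 10*log10(1.588e12) = 122.0 dB

122.0 dB


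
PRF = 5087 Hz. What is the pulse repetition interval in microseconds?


PRI = 1/5087 = 0.0001965795 s = 196.6 us

196.6 us


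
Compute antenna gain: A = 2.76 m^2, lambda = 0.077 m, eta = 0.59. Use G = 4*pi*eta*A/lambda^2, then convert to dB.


G_linear = 4*pi*0.59*2.76/0.077^2 = 3451.35
G_dB = 10*log10(3451.35) = 35.4 dB

35.4 dB


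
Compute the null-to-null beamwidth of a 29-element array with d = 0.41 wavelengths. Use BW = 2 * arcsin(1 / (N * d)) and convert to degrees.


1/(N*d) = 1/(29*0.41) = 0.084104
BW = 2*arcsin(0.084104) = 9.6 degrees

9.6 degrees


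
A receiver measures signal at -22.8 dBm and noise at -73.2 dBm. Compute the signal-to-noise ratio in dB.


SNR = -22.8 - (-73.2) = 50.4 dB

50.4 dB


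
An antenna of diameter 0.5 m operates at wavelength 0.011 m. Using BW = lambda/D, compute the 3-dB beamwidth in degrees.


BW_rad = 0.011 / 0.5 = 0.022
BW_deg = 1.26 degrees

1.26 degrees


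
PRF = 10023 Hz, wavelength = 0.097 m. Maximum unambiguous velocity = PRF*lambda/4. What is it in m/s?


V_ua = 10023 * 0.097 / 4 = 243.1 m/s

243.1 m/s


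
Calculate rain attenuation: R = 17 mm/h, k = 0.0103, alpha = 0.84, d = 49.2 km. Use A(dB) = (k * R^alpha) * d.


gamma = 0.0103 * 17^0.84 = 0.111279 dB/km
A = 0.111279 * 49.2 = 5.47 dB

5.47 dB


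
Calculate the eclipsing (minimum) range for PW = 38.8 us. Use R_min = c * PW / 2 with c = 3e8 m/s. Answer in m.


R_min = 3e8 * 38.8e-6 / 2 = 5820.0 m

5820.0 m


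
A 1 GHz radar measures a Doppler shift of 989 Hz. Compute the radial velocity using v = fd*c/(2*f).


v = 989 * 3e8 / (2 * 1000000000.0) = 148.4 m/s

148.4 m/s


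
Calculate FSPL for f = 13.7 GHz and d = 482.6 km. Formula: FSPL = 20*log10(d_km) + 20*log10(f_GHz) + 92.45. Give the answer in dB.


20*log10(482.6) = 53.67
20*log10(13.7) = 22.73
FSPL = 168.9 dB

168.9 dB


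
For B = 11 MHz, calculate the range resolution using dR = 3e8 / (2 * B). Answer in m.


dR = 3e8 / (2 * 11000000.0) = 13.64 m

13.64 m


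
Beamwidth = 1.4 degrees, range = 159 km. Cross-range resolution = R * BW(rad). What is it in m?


BW_rad = 0.02443461
CR = 159000 * 0.02443461 = 3885.1 m

3885.1 m


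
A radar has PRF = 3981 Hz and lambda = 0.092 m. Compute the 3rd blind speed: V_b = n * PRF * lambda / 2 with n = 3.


V_blind = 3 * 3981 * 0.092 / 2 = 549.4 m/s

549.4 m/s


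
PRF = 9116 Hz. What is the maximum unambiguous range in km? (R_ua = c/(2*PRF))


R_ua = 3e8 / (2 * 9116) = 16454.6 m = 16.5 km

16.5 km


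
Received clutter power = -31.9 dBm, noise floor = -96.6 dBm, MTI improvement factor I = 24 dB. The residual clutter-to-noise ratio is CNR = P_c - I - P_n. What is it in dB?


CNR = -31.9 - 24 - (-96.6) = 40.7 dB

40.7 dB


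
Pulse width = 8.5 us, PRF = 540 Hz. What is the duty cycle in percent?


DC = 8.5e-6 * 540 * 100 = 0.46%

0.46%


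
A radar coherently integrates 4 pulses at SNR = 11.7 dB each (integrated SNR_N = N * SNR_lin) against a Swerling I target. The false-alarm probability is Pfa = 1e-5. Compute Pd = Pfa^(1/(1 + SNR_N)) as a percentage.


SNR_lin = 10^(11.7/10) = 14.79108
SNR_N = 4 * 14.79108 = 59.16432
1/(1 + SNR_N) = 1/60.16432 = 0.0166211
Pd = (1e-5)^0.0166211 = 0.82584
Pd = 82.6%

82.6%


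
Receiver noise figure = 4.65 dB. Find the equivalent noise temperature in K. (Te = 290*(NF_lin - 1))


NF_lin = 10^(4.65/10) = 2.917427
Te = 290 * (2.917427 - 1) = 556.1 K

556.1 K


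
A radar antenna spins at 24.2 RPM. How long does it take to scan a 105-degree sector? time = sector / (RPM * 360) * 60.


t = 105 / (24.2 * 360) * 60 = 0.72 s

0.72 s


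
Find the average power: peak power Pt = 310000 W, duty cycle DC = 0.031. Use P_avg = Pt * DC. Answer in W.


P_avg = 310000 * 0.031 = 9610.0 W

9610.0 W


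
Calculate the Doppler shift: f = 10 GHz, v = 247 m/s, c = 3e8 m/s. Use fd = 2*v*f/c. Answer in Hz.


fd = 2 * 247 * 10000000000.0 / 3e8 = 16466.7 Hz

16466.7 Hz


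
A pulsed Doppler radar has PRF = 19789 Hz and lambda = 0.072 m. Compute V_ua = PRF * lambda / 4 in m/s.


V_ua = 19789 * 0.072 / 4 = 356.2 m/s

356.2 m/s


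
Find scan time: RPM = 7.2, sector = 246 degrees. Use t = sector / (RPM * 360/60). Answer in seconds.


t = 246 / (7.2 * 360) * 60 = 5.69 s

5.69 s


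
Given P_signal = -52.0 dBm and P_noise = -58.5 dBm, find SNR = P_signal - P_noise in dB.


SNR = -52.0 - (-58.5) = 6.5 dB

6.5 dB


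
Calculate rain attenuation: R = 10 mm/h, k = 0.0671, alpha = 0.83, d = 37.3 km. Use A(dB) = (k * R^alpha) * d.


gamma = 0.0671 * 10^0.83 = 0.453652 dB/km
A = 0.453652 * 37.3 = 16.92 dB

16.92 dB


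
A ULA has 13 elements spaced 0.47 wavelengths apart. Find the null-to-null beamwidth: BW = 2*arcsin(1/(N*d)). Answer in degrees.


1/(N*d) = 1/(13*0.47) = 0.163666
BW = 2*arcsin(0.163666) = 18.8 degrees

18.8 degrees


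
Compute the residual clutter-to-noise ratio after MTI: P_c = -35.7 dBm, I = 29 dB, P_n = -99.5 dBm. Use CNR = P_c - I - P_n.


CNR = -35.7 - 29 - (-99.5) = 34.8 dB

34.8 dB


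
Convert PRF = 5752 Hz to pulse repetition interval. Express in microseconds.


PRI = 1/5752 = 0.0001738526 s = 173.9 us

173.9 us


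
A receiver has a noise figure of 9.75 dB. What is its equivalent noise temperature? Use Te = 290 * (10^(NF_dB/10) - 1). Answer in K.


NF_lin = 10^(9.75/10) = 9.440609
Te = 290 * (9.440609 - 1) = 2447.8 K

2447.8 K


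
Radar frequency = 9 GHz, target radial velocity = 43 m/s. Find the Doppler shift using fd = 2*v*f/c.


fd = 2 * 43 * 9000000000.0 / 3e8 = 2580.0 Hz

2580.0 Hz


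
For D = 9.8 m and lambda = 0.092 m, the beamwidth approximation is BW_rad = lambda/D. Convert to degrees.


BW_rad = 0.092 / 9.8 = 0.009388
BW_deg = 0.54 degrees

0.54 degrees


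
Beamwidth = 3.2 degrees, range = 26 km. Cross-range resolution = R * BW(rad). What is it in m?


BW_rad = 0.055850536
CR = 26000 * 0.055850536 = 1452.1 m

1452.1 m


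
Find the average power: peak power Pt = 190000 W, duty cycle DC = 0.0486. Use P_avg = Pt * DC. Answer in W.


P_avg = 190000 * 0.0486 = 9234.0 W

9234.0 W


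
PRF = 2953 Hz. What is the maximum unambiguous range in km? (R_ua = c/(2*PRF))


R_ua = 3e8 / (2 * 2953) = 50795.8 m = 50.8 km

50.8 km


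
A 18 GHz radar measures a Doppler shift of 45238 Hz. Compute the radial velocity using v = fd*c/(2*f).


v = 45238 * 3e8 / (2 * 18000000000.0) = 377.0 m/s

377.0 m/s


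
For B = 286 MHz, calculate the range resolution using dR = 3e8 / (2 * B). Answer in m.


dR = 3e8 / (2 * 286000000.0) = 0.52 m

0.52 m


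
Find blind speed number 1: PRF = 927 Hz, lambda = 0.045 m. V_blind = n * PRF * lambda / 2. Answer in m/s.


V_blind = 1 * 927 * 0.045 / 2 = 20.9 m/s

20.9 m/s


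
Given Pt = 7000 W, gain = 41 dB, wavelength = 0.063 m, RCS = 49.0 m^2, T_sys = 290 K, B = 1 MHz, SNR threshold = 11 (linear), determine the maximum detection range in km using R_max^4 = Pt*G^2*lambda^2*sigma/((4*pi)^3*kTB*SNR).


G_lin = 10^(41/10) = 12589.254118
R^4 = 7000 * 12589.254118^2 * 0.063^2 * 49.0 / ((4*pi)^3 * 1.38e-23 * 290 * 1000000.0 * 11)
R^4 = 2.46988e21 m^4
R_max = (2.46988e21)^(1/4) = 222930.2 m = 222.9 km

222.9 km


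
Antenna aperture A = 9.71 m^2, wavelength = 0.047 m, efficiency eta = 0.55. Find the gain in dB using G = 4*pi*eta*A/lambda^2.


G_linear = 4*pi*0.55*9.71/0.047^2 = 30380.58
G_dB = 10*log10(30380.58) = 44.8 dB

44.8 dB


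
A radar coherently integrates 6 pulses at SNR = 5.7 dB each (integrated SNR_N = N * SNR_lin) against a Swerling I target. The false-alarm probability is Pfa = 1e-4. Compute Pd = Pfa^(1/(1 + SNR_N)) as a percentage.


SNR_lin = 10^(5.7/10) = 3.71535
SNR_N = 6 * 3.71535 = 22.2921
1/(1 + SNR_N) = 1/23.2921 = 0.042933
Pd = (1e-4)^0.042933 = 0.67339
Pd = 67.3%

67.3%


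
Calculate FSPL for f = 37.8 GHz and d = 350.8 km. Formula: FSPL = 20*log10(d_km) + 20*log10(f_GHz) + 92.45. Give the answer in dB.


20*log10(350.8) = 50.9
20*log10(37.8) = 31.55
FSPL = 174.9 dB

174.9 dB


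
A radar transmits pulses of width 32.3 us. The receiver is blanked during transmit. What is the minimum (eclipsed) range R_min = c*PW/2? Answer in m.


R_min = 3e8 * 32.3e-6 / 2 = 4845.0 m

4845.0 m


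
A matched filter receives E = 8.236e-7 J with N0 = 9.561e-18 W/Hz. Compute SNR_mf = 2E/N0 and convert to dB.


SNR_lin = 2 * 8.236e-7 / 9.561e-18 = 1.723e11
SNR_dB = 10*log10(1.723e11) = 112.4 dB

112.4 dB


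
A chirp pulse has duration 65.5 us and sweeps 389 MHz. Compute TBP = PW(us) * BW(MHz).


TBP = 65.5 * 389 = 25479.5

25479.5


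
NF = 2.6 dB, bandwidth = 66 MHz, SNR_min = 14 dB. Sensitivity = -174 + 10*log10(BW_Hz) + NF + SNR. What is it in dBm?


10*log10(66000000.0) = 78.2
S = -174 + 78.2 + 2.6 + 14 = -79.2 dBm

-79.2 dBm


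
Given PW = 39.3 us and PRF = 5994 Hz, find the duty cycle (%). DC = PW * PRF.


DC = 39.3e-6 * 5994 * 100 = 23.56%

23.56%


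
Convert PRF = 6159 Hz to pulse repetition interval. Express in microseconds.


PRI = 1/6159 = 0.000162364 s = 162.4 us

162.4 us


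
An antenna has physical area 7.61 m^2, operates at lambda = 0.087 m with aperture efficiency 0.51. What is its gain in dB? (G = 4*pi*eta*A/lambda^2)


G_linear = 4*pi*0.51*7.61/0.087^2 = 6443.56
G_dB = 10*log10(6443.56) = 38.1 dB

38.1 dB


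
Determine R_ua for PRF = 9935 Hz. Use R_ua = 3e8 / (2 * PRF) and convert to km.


R_ua = 3e8 / (2 * 9935) = 15098.1 m = 15.1 km

15.1 km


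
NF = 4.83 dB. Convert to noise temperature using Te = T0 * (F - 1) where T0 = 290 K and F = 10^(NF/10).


NF_lin = 10^(4.83/10) = 3.040885
Te = 290 * (3.040885 - 1) = 591.9 K

591.9 K


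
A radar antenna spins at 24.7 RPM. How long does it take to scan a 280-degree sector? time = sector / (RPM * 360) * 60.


t = 280 / (24.7 * 360) * 60 = 1.89 s

1.89 s


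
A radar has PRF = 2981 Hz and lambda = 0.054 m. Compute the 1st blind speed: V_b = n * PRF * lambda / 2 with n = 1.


V_blind = 1 * 2981 * 0.054 / 2 = 80.5 m/s

80.5 m/s


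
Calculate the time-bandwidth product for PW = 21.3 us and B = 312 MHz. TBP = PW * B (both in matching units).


TBP = 21.3 * 312 = 6645.6

6645.6


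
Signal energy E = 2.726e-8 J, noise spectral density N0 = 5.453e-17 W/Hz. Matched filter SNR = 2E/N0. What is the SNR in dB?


SNR_lin = 2 * 2.726e-8 / 5.453e-17 = 9.998e8
SNR_dB = 10*log10(9.998e8) = 90.0 dB

90.0 dB


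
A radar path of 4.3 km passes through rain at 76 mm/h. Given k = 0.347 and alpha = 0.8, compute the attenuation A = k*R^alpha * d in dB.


gamma = 0.347 * 76^0.8 = 11.091246 dB/km
A = 11.091246 * 4.3 = 47.69 dB

47.69 dB


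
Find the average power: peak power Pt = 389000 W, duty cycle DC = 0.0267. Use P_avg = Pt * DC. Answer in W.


P_avg = 389000 * 0.0267 = 10386.3 W

10386.3 W


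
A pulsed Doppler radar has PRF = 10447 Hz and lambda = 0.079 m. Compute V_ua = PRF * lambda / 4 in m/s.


V_ua = 10447 * 0.079 / 4 = 206.3 m/s

206.3 m/s


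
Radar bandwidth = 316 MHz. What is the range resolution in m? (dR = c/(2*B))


dR = 3e8 / (2 * 316000000.0) = 0.47 m

0.47 m


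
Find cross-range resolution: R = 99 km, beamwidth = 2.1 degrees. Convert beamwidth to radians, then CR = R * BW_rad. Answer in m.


BW_rad = 0.036651914
CR = 99000 * 0.036651914 = 3628.5 m

3628.5 m


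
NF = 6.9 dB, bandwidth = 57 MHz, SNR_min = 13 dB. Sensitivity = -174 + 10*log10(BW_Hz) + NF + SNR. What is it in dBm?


10*log10(57000000.0) = 77.56
S = -174 + 77.56 + 6.9 + 13 = -76.5 dBm

-76.5 dBm


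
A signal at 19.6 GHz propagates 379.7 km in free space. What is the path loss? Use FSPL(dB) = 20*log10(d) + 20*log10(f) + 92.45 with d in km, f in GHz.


20*log10(379.7) = 51.59
20*log10(19.6) = 25.85
FSPL = 169.9 dB

169.9 dB


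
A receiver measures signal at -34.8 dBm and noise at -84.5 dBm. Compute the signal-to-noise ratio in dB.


SNR = -34.8 - (-84.5) = 49.7 dB

49.7 dB


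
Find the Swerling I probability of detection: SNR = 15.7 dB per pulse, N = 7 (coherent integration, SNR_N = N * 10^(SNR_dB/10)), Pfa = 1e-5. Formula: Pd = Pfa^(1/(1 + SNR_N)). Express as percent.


SNR_lin = 10^(15.7/10) = 37.15352
SNR_N = 7 * 37.15352 = 260.07464
1/(1 + SNR_N) = 1/261.07464 = 0.0038303
Pd = (1e-5)^0.0038303 = 0.95686
Pd = 95.7%

95.7%


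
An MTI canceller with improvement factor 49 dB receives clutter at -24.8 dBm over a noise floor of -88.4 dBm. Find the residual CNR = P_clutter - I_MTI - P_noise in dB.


CNR = -24.8 - 49 - (-88.4) = 14.6 dB

14.6 dB


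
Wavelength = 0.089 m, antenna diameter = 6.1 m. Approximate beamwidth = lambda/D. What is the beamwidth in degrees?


BW_rad = 0.089 / 6.1 = 0.01459
BW_deg = 0.84 degrees

0.84 degrees


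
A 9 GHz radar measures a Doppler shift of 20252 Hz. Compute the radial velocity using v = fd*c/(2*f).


v = 20252 * 3e8 / (2 * 9000000000.0) = 337.5 m/s

337.5 m/s


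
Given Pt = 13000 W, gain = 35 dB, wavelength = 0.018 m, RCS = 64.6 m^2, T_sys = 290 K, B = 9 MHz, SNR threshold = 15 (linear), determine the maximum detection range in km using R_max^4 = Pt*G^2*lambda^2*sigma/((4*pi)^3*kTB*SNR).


G_lin = 10^(35/10) = 3162.27766
R^4 = 13000 * 3162.27766^2 * 0.018^2 * 64.6 / ((4*pi)^3 * 1.38e-23 * 290 * 9000000.0 * 15)
R^4 = 2.53793e18 m^4
R_max = (2.53793e18)^(1/4) = 39913.5 m = 39.9 km

39.9 km


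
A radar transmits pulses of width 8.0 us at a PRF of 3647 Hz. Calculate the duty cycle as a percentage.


DC = 8.0e-6 * 3647 * 100 = 2.92%

2.92%


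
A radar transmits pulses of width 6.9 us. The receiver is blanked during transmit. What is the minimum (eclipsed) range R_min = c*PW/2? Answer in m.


R_min = 3e8 * 6.9e-6 / 2 = 1035.0 m

1035.0 m


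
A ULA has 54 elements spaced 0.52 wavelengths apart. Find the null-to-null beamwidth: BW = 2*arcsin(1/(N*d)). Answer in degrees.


1/(N*d) = 1/(54*0.52) = 0.035613
BW = 2*arcsin(0.035613) = 4.1 degrees

4.1 degrees


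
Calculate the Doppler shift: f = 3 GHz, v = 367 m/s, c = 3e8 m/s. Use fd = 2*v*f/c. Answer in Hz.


fd = 2 * 367 * 3000000000.0 / 3e8 = 7340.0 Hz

7340.0 Hz


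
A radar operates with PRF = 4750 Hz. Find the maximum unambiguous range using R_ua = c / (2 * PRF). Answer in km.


R_ua = 3e8 / (2 * 4750) = 31578.9 m = 31.6 km

31.6 km


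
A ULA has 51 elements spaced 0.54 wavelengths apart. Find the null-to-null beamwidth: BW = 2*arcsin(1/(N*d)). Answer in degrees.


1/(N*d) = 1/(51*0.54) = 0.036311
BW = 2*arcsin(0.036311) = 4.2 degrees

4.2 degrees


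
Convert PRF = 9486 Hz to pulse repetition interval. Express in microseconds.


PRI = 1/9486 = 0.0001054185 s = 105.4 us

105.4 us


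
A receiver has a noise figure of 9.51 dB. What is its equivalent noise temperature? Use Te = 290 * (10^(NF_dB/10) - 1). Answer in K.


NF_lin = 10^(9.51/10) = 8.933055
Te = 290 * (8.933055 - 1) = 2300.6 K

2300.6 K


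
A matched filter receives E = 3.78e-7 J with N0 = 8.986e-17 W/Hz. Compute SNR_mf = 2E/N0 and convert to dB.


SNR_lin = 2 * 3.78e-7 / 8.986e-17 = 8.413e9
SNR_dB = 10*log10(8.413e9) = 99.2 dB

99.2 dB


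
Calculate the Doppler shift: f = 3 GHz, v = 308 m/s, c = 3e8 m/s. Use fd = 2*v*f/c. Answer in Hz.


fd = 2 * 308 * 3000000000.0 / 3e8 = 6160.0 Hz

6160.0 Hz


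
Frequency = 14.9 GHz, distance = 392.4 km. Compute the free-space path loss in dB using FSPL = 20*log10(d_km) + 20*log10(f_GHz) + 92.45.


20*log10(392.4) = 51.87
20*log10(14.9) = 23.46
FSPL = 167.8 dB

167.8 dB


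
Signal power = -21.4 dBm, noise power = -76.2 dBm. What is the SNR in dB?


SNR = -21.4 - (-76.2) = 54.8 dB

54.8 dB


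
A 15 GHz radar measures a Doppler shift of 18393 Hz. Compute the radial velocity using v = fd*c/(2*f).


v = 18393 * 3e8 / (2 * 15000000000.0) = 183.9 m/s

183.9 m/s


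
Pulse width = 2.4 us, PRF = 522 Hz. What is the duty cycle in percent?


DC = 2.4e-6 * 522 * 100 = 0.13%

0.13%


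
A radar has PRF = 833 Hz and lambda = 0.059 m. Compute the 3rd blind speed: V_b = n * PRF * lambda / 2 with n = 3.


V_blind = 3 * 833 * 0.059 / 2 = 73.7 m/s

73.7 m/s


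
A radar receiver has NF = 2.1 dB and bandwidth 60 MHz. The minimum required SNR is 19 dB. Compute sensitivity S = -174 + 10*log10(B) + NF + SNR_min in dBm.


10*log10(60000000.0) = 77.78
S = -174 + 77.78 + 2.1 + 19 = -75.1 dBm

-75.1 dBm


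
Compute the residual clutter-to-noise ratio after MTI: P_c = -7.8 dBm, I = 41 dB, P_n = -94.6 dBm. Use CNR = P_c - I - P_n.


CNR = -7.8 - 41 - (-94.6) = 45.8 dB

45.8 dB


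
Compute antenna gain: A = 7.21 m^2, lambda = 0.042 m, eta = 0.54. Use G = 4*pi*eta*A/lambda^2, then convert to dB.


G_linear = 4*pi*0.54*7.21/0.042^2 = 27735.78
G_dB = 10*log10(27735.78) = 44.4 dB

44.4 dB


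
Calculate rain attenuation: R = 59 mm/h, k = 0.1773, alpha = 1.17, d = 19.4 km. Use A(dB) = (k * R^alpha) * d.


gamma = 0.1773 * 59^1.17 = 20.922115 dB/km
A = 20.922115 * 19.4 = 405.89 dB

405.89 dB


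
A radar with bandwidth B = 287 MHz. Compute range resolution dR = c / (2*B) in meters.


dR = 3e8 / (2 * 287000000.0) = 0.52 m

0.52 m


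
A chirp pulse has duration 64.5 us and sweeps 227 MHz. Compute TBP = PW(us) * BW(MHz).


TBP = 64.5 * 227 = 14641.5

14641.5


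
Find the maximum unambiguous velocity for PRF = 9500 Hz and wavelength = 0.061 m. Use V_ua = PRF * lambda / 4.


V_ua = 9500 * 0.061 / 4 = 144.9 m/s

144.9 m/s


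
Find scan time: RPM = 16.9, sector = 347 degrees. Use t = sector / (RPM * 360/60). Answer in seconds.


t = 347 / (16.9 * 360) * 60 = 3.42 s

3.42 s


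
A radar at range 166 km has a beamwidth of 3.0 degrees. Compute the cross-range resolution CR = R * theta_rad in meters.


BW_rad = 0.052359878
CR = 166000 * 0.052359878 = 8691.7 m

8691.7 m


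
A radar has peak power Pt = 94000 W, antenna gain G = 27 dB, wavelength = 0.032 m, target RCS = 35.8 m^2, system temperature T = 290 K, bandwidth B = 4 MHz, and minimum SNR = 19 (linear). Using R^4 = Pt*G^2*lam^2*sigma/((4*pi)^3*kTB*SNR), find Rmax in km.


G_lin = 10^(27/10) = 501.187234
R^4 = 94000 * 501.187234^2 * 0.032^2 * 35.8 / ((4*pi)^3 * 1.38e-23 * 290 * 4000000.0 * 19)
R^4 = 1.43414e18 m^4
R_max = (1.43414e18)^(1/4) = 34605.7 m = 34.6 km

34.6 km


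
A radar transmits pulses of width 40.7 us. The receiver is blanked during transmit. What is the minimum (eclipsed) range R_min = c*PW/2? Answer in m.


R_min = 3e8 * 40.7e-6 / 2 = 6105.0 m

6105.0 m


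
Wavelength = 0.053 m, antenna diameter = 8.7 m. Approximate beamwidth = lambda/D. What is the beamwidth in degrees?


BW_rad = 0.053 / 8.7 = 0.006092
BW_deg = 0.35 degrees

0.35 degrees


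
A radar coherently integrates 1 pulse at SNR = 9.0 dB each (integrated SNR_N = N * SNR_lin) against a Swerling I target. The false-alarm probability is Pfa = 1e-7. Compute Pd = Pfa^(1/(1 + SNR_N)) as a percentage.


SNR_lin = 10^(9.0/10) = 7.94328
SNR_N = 1 * 7.94328 = 7.94328
1/(1 + SNR_N) = 1/8.94328 = 0.1118158
Pd = (1e-7)^0.1118158 = 0.16493
Pd = 16.5%

16.5%


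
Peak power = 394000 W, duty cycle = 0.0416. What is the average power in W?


P_avg = 394000 * 0.0416 = 16390.4 W

16390.4 W


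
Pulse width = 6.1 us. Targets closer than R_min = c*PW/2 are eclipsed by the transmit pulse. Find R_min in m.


R_min = 3e8 * 6.1e-6 / 2 = 915.0 m

915.0 m


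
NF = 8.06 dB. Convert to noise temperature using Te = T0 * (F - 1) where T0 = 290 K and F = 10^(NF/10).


NF_lin = 10^(8.06/10) = 6.397348
Te = 290 * (6.397348 - 1) = 1565.2 K

1565.2 K


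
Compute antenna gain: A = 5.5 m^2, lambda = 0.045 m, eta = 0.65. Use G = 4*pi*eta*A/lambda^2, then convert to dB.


G_linear = 4*pi*0.65*5.5/0.045^2 = 22185.07
G_dB = 10*log10(22185.07) = 43.5 dB

43.5 dB


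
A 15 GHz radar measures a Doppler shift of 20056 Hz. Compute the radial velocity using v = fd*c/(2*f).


v = 20056 * 3e8 / (2 * 15000000000.0) = 200.6 m/s

200.6 m/s


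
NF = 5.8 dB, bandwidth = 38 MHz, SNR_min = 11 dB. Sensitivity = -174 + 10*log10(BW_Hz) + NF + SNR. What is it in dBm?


10*log10(38000000.0) = 75.8
S = -174 + 75.8 + 5.8 + 11 = -81.4 dBm

-81.4 dBm


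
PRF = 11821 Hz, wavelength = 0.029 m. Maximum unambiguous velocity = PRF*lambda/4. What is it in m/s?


V_ua = 11821 * 0.029 / 4 = 85.7 m/s

85.7 m/s


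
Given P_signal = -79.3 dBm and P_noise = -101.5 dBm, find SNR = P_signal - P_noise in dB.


SNR = -79.3 - (-101.5) = 22.2 dB

22.2 dB


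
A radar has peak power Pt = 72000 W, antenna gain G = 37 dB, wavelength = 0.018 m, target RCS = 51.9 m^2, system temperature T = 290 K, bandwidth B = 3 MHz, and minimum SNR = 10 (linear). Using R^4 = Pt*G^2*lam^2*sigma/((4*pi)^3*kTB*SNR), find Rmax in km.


G_lin = 10^(37/10) = 5011.872336
R^4 = 72000 * 5011.872336^2 * 0.018^2 * 51.9 / ((4*pi)^3 * 1.38e-23 * 290 * 3000000.0 * 10)
R^4 = 1.27649e20 m^4
R_max = (1.27649e20)^(1/4) = 106292.9 m = 106.3 km

106.3 km


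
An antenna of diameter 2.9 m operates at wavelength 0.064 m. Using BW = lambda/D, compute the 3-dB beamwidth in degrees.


BW_rad = 0.064 / 2.9 = 0.022069
BW_deg = 1.26 degrees

1.26 degrees


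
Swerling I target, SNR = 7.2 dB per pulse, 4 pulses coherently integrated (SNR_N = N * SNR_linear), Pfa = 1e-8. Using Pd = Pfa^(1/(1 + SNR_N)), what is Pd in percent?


SNR_lin = 10^(7.2/10) = 5.24807
SNR_N = 4 * 5.24807 = 20.99228
1/(1 + SNR_N) = 1/21.99228 = 0.0454705
Pd = (1e-8)^0.0454705 = 0.43275
Pd = 43.3%

43.3%


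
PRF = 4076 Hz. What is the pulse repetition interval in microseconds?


PRI = 1/4076 = 0.0002453386 s = 245.3 us

245.3 us


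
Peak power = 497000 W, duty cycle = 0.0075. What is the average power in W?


P_avg = 497000 * 0.0075 = 3727.5 W

3727.5 W


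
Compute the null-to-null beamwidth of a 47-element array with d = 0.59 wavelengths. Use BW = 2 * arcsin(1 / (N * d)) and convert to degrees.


1/(N*d) = 1/(47*0.59) = 0.036062
BW = 2*arcsin(0.036062) = 4.1 degrees

4.1 degrees


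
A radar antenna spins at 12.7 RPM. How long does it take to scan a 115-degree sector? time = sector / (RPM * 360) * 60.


t = 115 / (12.7 * 360) * 60 = 1.51 s

1.51 s


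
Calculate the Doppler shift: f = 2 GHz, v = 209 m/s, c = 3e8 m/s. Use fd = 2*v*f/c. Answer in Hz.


fd = 2 * 209 * 2000000000.0 / 3e8 = 2786.7 Hz

2786.7 Hz


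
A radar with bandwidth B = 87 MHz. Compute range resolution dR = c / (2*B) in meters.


dR = 3e8 / (2 * 87000000.0) = 1.72 m

1.72 m


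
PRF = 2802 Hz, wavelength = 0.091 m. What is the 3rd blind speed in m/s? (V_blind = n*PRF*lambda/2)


V_blind = 3 * 2802 * 0.091 / 2 = 382.5 m/s

382.5 m/s


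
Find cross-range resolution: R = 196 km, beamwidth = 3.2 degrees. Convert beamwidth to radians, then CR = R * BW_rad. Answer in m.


BW_rad = 0.055850536
CR = 196000 * 0.055850536 = 10946.7 m

10946.7 m


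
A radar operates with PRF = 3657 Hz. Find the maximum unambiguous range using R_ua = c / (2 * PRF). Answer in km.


R_ua = 3e8 / (2 * 3657) = 41017.2 m = 41.0 km

41.0 km


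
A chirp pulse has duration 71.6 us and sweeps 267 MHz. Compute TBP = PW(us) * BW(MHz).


TBP = 71.6 * 267 = 19117.2

19117.2


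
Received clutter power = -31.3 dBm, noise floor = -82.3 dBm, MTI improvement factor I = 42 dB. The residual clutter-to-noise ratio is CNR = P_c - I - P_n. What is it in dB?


CNR = -31.3 - 42 - (-82.3) = 9.0 dB

9.0 dB


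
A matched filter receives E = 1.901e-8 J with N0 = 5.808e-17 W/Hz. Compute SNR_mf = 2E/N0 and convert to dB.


SNR_lin = 2 * 1.901e-8 / 5.808e-17 = 6.546e8
SNR_dB = 10*log10(6.546e8) = 88.2 dB

88.2 dB


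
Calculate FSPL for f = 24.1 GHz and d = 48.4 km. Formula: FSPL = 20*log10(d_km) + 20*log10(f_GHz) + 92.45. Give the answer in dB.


20*log10(48.4) = 33.7
20*log10(24.1) = 27.64
FSPL = 153.8 dB

153.8 dB
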